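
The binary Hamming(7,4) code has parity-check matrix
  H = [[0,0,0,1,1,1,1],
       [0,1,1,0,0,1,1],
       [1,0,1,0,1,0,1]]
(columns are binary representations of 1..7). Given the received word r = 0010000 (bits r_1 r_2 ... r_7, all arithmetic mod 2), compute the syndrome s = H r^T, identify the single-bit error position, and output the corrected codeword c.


s = (0, 1, 1)^T, error position = 3, corrected codeword c = 0000000

Compute s = H r^T mod 2 one row at a time:
  s_1 = 0 + 0 + 0 + 0 = 0 ≡ 0 (mod 2).
  s_2 = 0 + 1 + 0 + 0 = 1 ≡ 1 (mod 2).
  s_3 = 0 + 1 + 0 + 0 = 1 ≡ 1 (mod 2).
s = (0, 1, 1)^T — this equals column 3 of H (binary 011), so error is at position 3.
Correct: flip bit 3 of r = 0010000 to get c = 0000000.


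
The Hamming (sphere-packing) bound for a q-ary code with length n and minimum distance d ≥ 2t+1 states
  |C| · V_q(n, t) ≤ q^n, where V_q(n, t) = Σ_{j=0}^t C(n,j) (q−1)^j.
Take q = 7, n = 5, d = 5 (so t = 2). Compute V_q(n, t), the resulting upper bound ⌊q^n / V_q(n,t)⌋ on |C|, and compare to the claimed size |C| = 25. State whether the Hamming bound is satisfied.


V_q(n, t) = 391, q^n = 16807, Hamming bound = 42, |C| = 25 ≤ bound (satisfied).

Step 1: Compute V_q(n, t) = Σ_{j=0}^2 C(n, j) (q−1)^j.
  j = 0: C(5,0)·(6)^0 = 1·1 = 1.
  j = 1: C(5,1)·(6)^1 = 5·6 = 30.
  j = 2: C(5,2)·(6)^2 = 10·36 = 360.
  V_q(n, t) = 1 + 30 + 360 = 391.
Step 2: q^n = 7^5 = 16807.
Step 3: Hamming bound ⌊q^n / V_q(n,t)⌋ = ⌊16807/391⌋ = 42.
Step 4: Compare |C| = 25 to 42: satisfied.
The claimed |C| lies below the Hamming bound.


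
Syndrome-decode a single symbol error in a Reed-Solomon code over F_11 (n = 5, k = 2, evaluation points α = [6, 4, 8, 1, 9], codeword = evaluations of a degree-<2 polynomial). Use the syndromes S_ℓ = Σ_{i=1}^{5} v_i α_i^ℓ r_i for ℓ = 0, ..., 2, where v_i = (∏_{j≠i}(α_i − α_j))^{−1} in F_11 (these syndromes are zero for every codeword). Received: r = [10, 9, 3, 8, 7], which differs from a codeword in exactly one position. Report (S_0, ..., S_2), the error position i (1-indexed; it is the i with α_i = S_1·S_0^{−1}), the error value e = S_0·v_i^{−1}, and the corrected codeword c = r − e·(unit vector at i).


S = (3, 7, 9), error at position 1, error magnitude e = 4, c = [6, 9, 3, 8, 7].

Step 1: column multipliers v_i = (∏_{j≠i}(α_i − α_j))^{−1} mod 11.
  i = 1 (α = 6): (6−4)(6−8)(6−1)(6−9) = 2·(−2)·5·(−3) = 60 ≡ 5, so v_1 = 5^{−1} = 9 (mod 11).
  i = 2 (α = 4): (4−6)(4−8)(4−1)(4−9) = (−2)·(−4)·3·(−5) = −120 ≡ 1, so v_2 = 1^{−1} = 1 (mod 11).
  i = 3 (α = 8): (8−6)(8−4)(8−1)(8−9) = 2·4·7·(−1) = −56 ≡ 10, so v_3 = 10^{−1} = 10 (mod 11).
  i = 4 (α = 1): (1−6)(1−4)(1−8)(1−9) = (−5)·(−3)·(−7)·(−8) = 840 ≡ 4, so v_4 = 4^{−1} = 3 (mod 11).
  i = 5 (α = 9): (9−6)(9−4)(9−8)(9−1) = 3·5·1·8 = 120 ≡ 10, so v_5 = 10^{−1} = 10 (mod 11).
  v = [9, 1, 10, 3, 10].
Step 2: syndromes of r = [10, 9, 3, 8, 7] (all sums mod 11).
  S_0 = Σ v_i r_i = 9·10 + 1·9 + 10·3 + 3·8 + 10·7 = 223 ≡ 3.
  S_1 = Σ v_i α_i r_i = 9·6·10 + 1·4·9 + 10·8·3 + 3·1·8 + 10·9·7 = 1470 ≡ 7.
  α_i^2 mod 11 = [3, 5, 9, 1, 4].
  S_2 = Σ v_i α_i^2 r_i = 9·3·10 + 1·5·9 + 10·9·3 + 3·1·8 + 10·4·7 = 889 ≡ 9.
  S = (3, 7, 9) ≠ 0, so r is not a codeword (an error is present).
Step 3: locate the error. For a single error e at position i, S_ℓ = v_i·e·α_i^ℓ, so α_err = S_1/S_0.
  S_0^{−1} = 3^{−1} = 4 (mod 11), so α_err = 7·4 = 28 ≡ 6 = α_1. Error position i = 1.
  Consistency check: S_2/S_1 = 9·8 = 72 ≡ 6 = α_err ✓ (single-error assumption holds).
Step 4: error magnitude e = S_0/v_1 = S_0·∏_{j≠1}(α_1 − α_j) = 3·5 = 15 ≡ 4 (mod 11).
Step 5: correct position 1: c_1 = r_1 − e = 10 − 4 ≡ 6 (mod 11). Hence c = [6, 9, 3, 8, 7].
  Check: interpolating c through the α_i gives m(x) = 4 + 4·x (degree < 2) with m(α_i) = c_i for every i, so c is indeed a codeword.


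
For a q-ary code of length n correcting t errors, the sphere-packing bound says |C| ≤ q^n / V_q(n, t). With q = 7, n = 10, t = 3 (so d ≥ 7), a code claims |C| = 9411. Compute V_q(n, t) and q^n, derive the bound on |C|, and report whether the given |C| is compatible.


V_q(n, t) = 27601, q^n = 282475249, Hamming bound = 10234, |C| = 9411 ≤ bound (satisfied).

Step 1: Compute V_q(n, t) = Σ_{j=0}^3 C(n, j) (q−1)^j.
  j = 0: C(10,0)·(6)^0 = 1·1 = 1.
  j = 1: C(10,1)·(6)^1 = 10·6 = 60.
  j = 2: C(10,2)·(6)^2 = 45·36 = 1620.
  j = 3: C(10,3)·(6)^3 = 120·216 = 25920.
  V_q(n, t) = 1 + 60 + 1620 + 25920 = 27601.
Step 2: q^n = 7^10 = 282475249.
Step 3: Hamming bound ⌊q^n / V_q(n,t)⌋ = ⌊282475249/27601⌋ = 10234.
Step 4: Compare |C| = 9411 to 10234: satisfied.
The claimed |C| lies below the Hamming bound.


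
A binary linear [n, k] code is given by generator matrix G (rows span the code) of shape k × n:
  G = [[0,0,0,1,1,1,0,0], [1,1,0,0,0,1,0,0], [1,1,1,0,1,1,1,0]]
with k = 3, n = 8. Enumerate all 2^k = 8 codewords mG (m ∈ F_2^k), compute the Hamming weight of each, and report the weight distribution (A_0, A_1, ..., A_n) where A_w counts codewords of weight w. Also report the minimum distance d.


Weight distribution: A_0 = 1, A_3 = 3, A_4 = 2, A_5 = 1, A_6 = 1. Minimum distance d = 3.

Enumerate all 2^3 = 8 messages m ∈ F_2^3.
For each, compute codeword c = mG in F_2^8, then tally its weight.
  m = 000 → c = 00000000, weight = 0.
  m = 100 → c = 00011100, weight = 3.
  m = 010 → c = 11000100, weight = 3.
  m = 110 → c = 11011000, weight = 4.
  m = 001 → c = 11101110, weight = 6.
  m = 101 → c = 11110010, weight = 5.
  m = 011 → c = 00101010, weight = 3.
  m = 111 → c = 00110110, weight = 4.
Tally weights:
  weight 0: 1 codewords.
  weight 3: 3 codewords.
  weight 4: 2 codewords.
  weight 5: 1 codewords.
  weight 6: 1 codewords.
Minimum distance d = smallest w > 0 with A_w > 0 = 3.
Sanity: Σ A_w = 8 = 2^3 = 8 ✓.


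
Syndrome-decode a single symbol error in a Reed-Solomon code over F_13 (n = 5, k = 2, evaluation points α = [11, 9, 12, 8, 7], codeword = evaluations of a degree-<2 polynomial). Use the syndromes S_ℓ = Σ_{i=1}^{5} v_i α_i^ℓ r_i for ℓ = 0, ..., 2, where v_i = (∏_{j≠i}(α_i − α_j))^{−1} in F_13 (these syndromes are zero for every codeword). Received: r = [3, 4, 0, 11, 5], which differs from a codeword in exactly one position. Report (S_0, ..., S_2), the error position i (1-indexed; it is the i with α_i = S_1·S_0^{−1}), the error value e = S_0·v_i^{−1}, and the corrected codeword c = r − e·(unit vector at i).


S = (7, 6, 7), error at position 3, error magnitude e = 4, c = [3, 4, 9, 11, 5].

Step 1: column multipliers v_i = (∏_{j≠i}(α_i − α_j))^{−1} mod 13.
  i = 1 (α = 11): (11−9)(11−12)(11−8)(11−7) = 2·(−1)·3·4 = −24 ≡ 2, so v_1 = 2^{−1} = 7 (mod 13).
  i = 2 (α = 9): (9−11)(9−12)(9−8)(9−7) = (−2)·(−3)·1·2 = 12 ≡ 12, so v_2 = 12^{−1} = 12 (mod 13).
  i = 3 (α = 12): (12−11)(12−9)(12−8)(12−7) = 1·3·4·5 = 60 ≡ 8, so v_3 = 8^{−1} = 5 (mod 13).
  i = 4 (α = 8): (8−11)(8−9)(8−12)(8−7) = (−3)·(−1)·(−4)·1 = −12 ≡ 1, so v_4 = 1^{−1} = 1 (mod 13).
  i = 5 (α = 7): (7−11)(7−9)(7−12)(7−8) = (−4)·(−2)·(−5)·(−1) = 40 ≡ 1, so v_5 = 1^{−1} = 1 (mod 13).
  v = [7, 12, 5, 1, 1].
Step 2: syndromes of r = [3, 4, 0, 11, 5] (all sums mod 13).
  S_0 = Σ v_i r_i = 7·3 + 12·4 + 5·0 + 1·11 + 1·5 = 85 ≡ 7.
  S_1 = Σ v_i α_i r_i = 7·11·3 + 12·9·4 + 5·12·0 + 1·8·11 + 1·7·5 = 786 ≡ 6.
  α_i^2 mod 13 = [4, 3, 1, 12, 10].
  S_2 = Σ v_i α_i^2 r_i = 7·4·3 + 12·3·4 + 5·1·0 + 1·12·11 + 1·10·5 = 410 ≡ 7.
  S = (7, 6, 7) ≠ 0, so r is not a codeword (an error is present).
Step 3: locate the error. For a single error e at position i, S_ℓ = v_i·e·α_i^ℓ, so α_err = S_1/S_0.
  S_0^{−1} = 7^{−1} = 2 (mod 13), so α_err = 6·2 = 12 ≡ 12 = α_3. Error position i = 3.
  Consistency check: S_2/S_1 = 7·11 = 77 ≡ 12 = α_err ✓ (single-error assumption holds).
Step 4: error magnitude e = S_0/v_3 = S_0·∏_{j≠3}(α_3 − α_j) = 7·8 = 56 ≡ 4 (mod 13).
Step 5: correct position 3: c_3 = r_3 − e = 0 − 4 ≡ 9 (mod 13). Hence c = [3, 4, 9, 11, 5].
  Check: interpolating c through the α_i gives m(x) = 2 + 6·x (degree < 2) with m(α_i) = c_i for every i, so c is indeed a codeword.


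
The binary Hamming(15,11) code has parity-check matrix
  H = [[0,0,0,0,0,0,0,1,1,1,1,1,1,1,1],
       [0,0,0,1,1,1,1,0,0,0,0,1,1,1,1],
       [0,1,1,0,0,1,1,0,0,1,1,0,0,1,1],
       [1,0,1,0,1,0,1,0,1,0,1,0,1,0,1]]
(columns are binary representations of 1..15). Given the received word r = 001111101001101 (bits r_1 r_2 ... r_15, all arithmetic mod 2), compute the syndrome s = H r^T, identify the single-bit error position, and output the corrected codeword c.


s = (0, 1, 0, 0)^T, error position = 4, corrected codeword c = 001011101001101

Compute s = H r^T mod 2 one row at a time:
  s_1 = 0 + 1 + 0 + 0 + 1 + 1 + 0 + 1 = 4 ≡ 0 (mod 2).
  s_2 = 1 + 1 + 1 + 1 + 1 + 1 + 0 + 1 = 7 ≡ 1 (mod 2).
  s_3 = 0 + 1 + 1 + 1 + 0 + 0 + 0 + 1 = 4 ≡ 0 (mod 2).
  s_4 = 0 + 1 + 1 + 1 + 1 + 0 + 1 + 1 = 6 ≡ 0 (mod 2).
s = (0, 1, 0, 0)^T — this equals column 4 of H (binary 0100), so error is at position 4.
Correct: flip bit 4 of r = 001111101001101 to get c = 001011101001101.


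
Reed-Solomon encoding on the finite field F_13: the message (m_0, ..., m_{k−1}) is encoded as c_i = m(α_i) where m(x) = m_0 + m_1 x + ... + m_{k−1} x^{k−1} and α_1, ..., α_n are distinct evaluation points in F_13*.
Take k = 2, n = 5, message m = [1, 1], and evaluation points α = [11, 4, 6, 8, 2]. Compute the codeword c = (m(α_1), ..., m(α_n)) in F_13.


c = [12, 5, 7, 9, 3]

Message polynomial: m(x) = 1 + 1·x (mod 13).
For each evaluation point α_i, compute m(α_i) mod 13:
  α_1 = 11: Horner steps 1 → 12, so m(11) = 12.
  α_2 = 4: Horner steps 1 → 5, so m(4) = 5.
  α_3 = 6: Horner steps 1 → 7, so m(6) = 7.
  α_4 = 8: Horner steps 1 → 9, so m(8) = 9.
  α_5 = 2: Horner steps 1 → 3, so m(2) = 3.
Codeword c = [12, 5, 7, 9, 3] ∈ F_13^5.


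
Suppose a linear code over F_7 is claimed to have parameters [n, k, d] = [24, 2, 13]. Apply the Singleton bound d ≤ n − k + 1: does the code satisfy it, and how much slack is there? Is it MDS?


Singleton RHS = n − k + 1 = 23, slack = 10, bound satisfied, not MDS.

Singleton bound: d ≤ n − k + 1.
Here n = 24, k = 2, so n − k + 1 = 23.
Given d = 13, check d ≤ 23: YES.
Slack = (n − k + 1) − d = 10.
The code is NOT MDS (slack = 10 > 0).
Description: the claimed parameters are [24, 2, 13]_7; such a code would be non-MDS.


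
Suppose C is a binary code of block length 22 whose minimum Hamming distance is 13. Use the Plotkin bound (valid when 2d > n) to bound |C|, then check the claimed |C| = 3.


Plotkin bound M ≤ 6; given |C| = 3 ≤ bound (satisfied).

Check applicability: 2d = 26, n = 22.
2d − n = 4 > 0, so Plotkin applies.
Compute d/(2d−n) = 13/4 ≈ 3.2500.
⌊d/(2d−n)⌋ = 3.
Plotkin bound: M ≤ 2·3 = 6.
Given |C| = 3, check: satisfied.
This |C| is below the Plotkin bound.


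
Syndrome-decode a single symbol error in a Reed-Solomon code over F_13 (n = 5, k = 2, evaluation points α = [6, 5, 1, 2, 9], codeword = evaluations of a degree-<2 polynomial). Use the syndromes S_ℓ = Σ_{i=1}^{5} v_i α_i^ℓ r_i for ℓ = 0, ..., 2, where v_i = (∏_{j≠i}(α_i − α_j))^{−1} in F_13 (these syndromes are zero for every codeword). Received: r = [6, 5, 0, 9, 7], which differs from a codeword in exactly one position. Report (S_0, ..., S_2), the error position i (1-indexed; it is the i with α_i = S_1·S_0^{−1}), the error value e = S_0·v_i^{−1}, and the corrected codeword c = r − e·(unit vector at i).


S = (11, 3, 2), error at position 2, error magnitude e = 8, c = [6, 10, 0, 9, 7].

Step 1: column multipliers v_i = (∏_{j≠i}(α_i − α_j))^{−1} mod 13.
  i = 1 (α = 6): (6−5)(6−1)(6−2)(6−9) = 1·5·4·(−3) = −60 ≡ 5, so v_1 = 5^{−1} = 8 (mod 13).
  i = 2 (α = 5): (5−6)(5−1)(5−2)(5−9) = (−1)·4·3·(−4) = 48 ≡ 9, so v_2 = 9^{−1} = 3 (mod 13).
  i = 3 (α = 1): (1−6)(1−5)(1−2)(1−9) = (−5)·(−4)·(−1)·(−8) = 160 ≡ 4, so v_3 = 4^{−1} = 10 (mod 13).
  i = 4 (α = 2): (2−6)(2−5)(2−1)(2−9) = (−4)·(−3)·1·(−7) = −84 ≡ 7, so v_4 = 7^{−1} = 2 (mod 13).
  i = 5 (α = 9): (9−6)(9−5)(9−1)(9−2) = 3·4·8·7 = 672 ≡ 9, so v_5 = 9^{−1} = 3 (mod 13).
  v = [8, 3, 10, 2, 3].
Step 2: syndromes of r = [6, 5, 0, 9, 7] (all sums mod 13).
  S_0 = Σ v_i r_i = 8·6 + 3·5 + 10·0 + 2·9 + 3·7 = 102 ≡ 11.
  S_1 = Σ v_i α_i r_i = 8·6·6 + 3·5·5 + 10·1·0 + 2·2·9 + 3·9·7 = 588 ≡ 3.
  α_i^2 mod 13 = [10, 12, 1, 4, 3].
  S_2 = Σ v_i α_i^2 r_i = 8·10·6 + 3·12·5 + 10·1·0 + 2·4·9 + 3·3·7 = 795 ≡ 2.
  S = (11, 3, 2) ≠ 0, so r is not a codeword (an error is present).
Step 3: locate the error. For a single error e at position i, S_ℓ = v_i·e·α_i^ℓ, so α_err = S_1/S_0.
  S_0^{−1} = 11^{−1} = 6 (mod 13), so α_err = 3·6 = 18 ≡ 5 = α_2. Error position i = 2.
  Consistency check: S_2/S_1 = 2·9 = 18 ≡ 5 = α_err ✓ (single-error assumption holds).
Step 4: error magnitude e = S_0/v_2 = S_0·∏_{j≠2}(α_2 − α_j) = 11·9 = 99 ≡ 8 (mod 13).
Step 5: correct position 2: c_2 = r_2 − e = 5 − 8 ≡ 10 (mod 13). Hence c = [6, 10, 0, 9, 7].
  Check: interpolating c through the α_i gives m(x) = 4 + 9·x (degree < 2) with m(α_i) = c_i for every i, so c is indeed a codeword.


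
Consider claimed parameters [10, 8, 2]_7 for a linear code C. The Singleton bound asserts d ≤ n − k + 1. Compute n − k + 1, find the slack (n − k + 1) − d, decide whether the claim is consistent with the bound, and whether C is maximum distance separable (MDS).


Singleton RHS = n − k + 1 = 3, slack = 1, bound satisfied, not MDS.

Singleton bound: d ≤ n − k + 1.
Here n = 10, k = 8, so n − k + 1 = 3.
Given d = 2, check d ≤ 3: YES.
Slack = (n − k + 1) − d = 1.
The code is NOT MDS (slack = 1 > 0).
Description: the claimed parameters are [10, 8, 2]_7; such a code would be non-MDS.


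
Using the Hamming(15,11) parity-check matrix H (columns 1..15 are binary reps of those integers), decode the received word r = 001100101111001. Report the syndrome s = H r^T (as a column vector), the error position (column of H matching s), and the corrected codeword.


s = (1, 0, 1, 1)^T, error position = 11, corrected codeword c = 001100101101001

Compute s = H r^T mod 2 one row at a time:
  s_1 = 0 + 1 + 1 + 1 + 1 + 0 + 0 + 1 = 5 ≡ 1 (mod 2).
  s_2 = 1 + 0 + 0 + 1 + 1 + 0 + 0 + 1 = 4 ≡ 0 (mod 2).
  s_3 = 0 + 1 + 0 + 1 + 1 + 1 + 0 + 1 = 5 ≡ 1 (mod 2).
  s_4 = 0 + 1 + 0 + 1 + 1 + 1 + 0 + 1 = 5 ≡ 1 (mod 2).
s = (1, 0, 1, 1)^T — this equals column 11 of H (binary 1011), so error is at position 11.
Correct: flip bit 11 of r = 001100101111001 to get c = 001100101101001.


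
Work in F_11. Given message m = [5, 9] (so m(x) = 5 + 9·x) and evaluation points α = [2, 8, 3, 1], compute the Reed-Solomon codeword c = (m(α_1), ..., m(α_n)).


c = [1, 0, 10, 3]

Message polynomial: m(x) = 5 + 9·x (mod 11).
For each evaluation point α_i, compute m(α_i) mod 11:
  α_1 = 2: Horner steps 9 → 1, so m(2) = 1.
  α_2 = 8: Horner steps 9 → 0, so m(8) = 0.
  α_3 = 3: Horner steps 9 → 10, so m(3) = 10.
  α_4 = 1: Horner steps 9 → 3, so m(1) = 3.
Codeword c = [1, 0, 10, 3] ∈ F_11^4.


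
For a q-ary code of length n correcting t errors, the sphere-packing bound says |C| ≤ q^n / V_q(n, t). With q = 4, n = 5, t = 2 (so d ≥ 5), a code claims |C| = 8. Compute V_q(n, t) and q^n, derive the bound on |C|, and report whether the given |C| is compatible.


V_q(n, t) = 106, q^n = 1024, Hamming bound = 9, |C| = 8 ≤ bound (satisfied).

Step 1: Compute V_q(n, t) = Σ_{j=0}^2 C(n, j) (q−1)^j.
  j = 0: C(5,0)·(3)^0 = 1·1 = 1.
  j = 1: C(5,1)·(3)^1 = 5·3 = 15.
  j = 2: C(5,2)·(3)^2 = 10·9 = 90.
  V_q(n, t) = 1 + 15 + 90 = 106.
Step 2: q^n = 4^5 = 1024.
Step 3: Hamming bound ⌊q^n / V_q(n,t)⌋ = ⌊1024/106⌋ = 9.
Step 4: Compare |C| = 8 to 9: satisfied.
The claimed |C| lies below the Hamming bound.


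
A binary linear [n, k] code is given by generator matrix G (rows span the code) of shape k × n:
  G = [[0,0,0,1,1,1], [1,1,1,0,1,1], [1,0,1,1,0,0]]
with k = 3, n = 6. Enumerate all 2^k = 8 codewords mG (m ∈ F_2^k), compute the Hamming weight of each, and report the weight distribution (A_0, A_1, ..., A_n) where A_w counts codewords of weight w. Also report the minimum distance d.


Weight distribution: A_0 = 1, A_1 = 1, A_3 = 2, A_4 = 3, A_5 = 1. Minimum distance d = 1.

Enumerate all 2^3 = 8 messages m ∈ F_2^3.
For each, compute codeword c = mG in F_2^6, then tally its weight.
  m = 000 → c = 000000, weight = 0.
  m = 100 → c = 000111, weight = 3.
  m = 010 → c = 111011, weight = 5.
  m = 110 → c = 111100, weight = 4.
  m = 001 → c = 101100, weight = 3.
  m = 101 → c = 101011, weight = 4.
  m = 011 → c = 010111, weight = 4.
  m = 111 → c = 010000, weight = 1.
Tally weights:
  weight 0: 1 codewords.
  weight 1: 1 codewords.
  weight 3: 2 codewords.
  weight 4: 3 codewords.
  weight 5: 1 codewords.
Minimum distance d = smallest w > 0 with A_w > 0 = 1.
Sanity: Σ A_w = 8 = 2^3 = 8 ✓.


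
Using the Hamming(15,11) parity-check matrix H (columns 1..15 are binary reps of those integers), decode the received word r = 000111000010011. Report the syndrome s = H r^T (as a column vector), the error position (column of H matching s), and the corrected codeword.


s = (1, 1, 0, 1)^T, error position = 13, corrected codeword c = 000111000010111

Compute s = H r^T mod 2 one row at a time:
  s_1 = 0 + 0 + 0 + 1 + 0 + 0 + 1 + 1 = 3 ≡ 1 (mod 2).
  s_2 = 1 + 1 + 1 + 0 + 0 + 0 + 1 + 1 = 5 ≡ 1 (mod 2).
  s_3 = 0 + 0 + 1 + 0 + 0 + 1 + 1 + 1 = 4 ≡ 0 (mod 2).
  s_4 = 0 + 0 + 1 + 0 + 0 + 1 + 0 + 1 = 3 ≡ 1 (mod 2).
s = (1, 1, 0, 1)^T — this equals column 13 of H (binary 1101), so error is at position 13.
Correct: flip bit 13 of r = 000111000010011 to get c = 000111000010111.


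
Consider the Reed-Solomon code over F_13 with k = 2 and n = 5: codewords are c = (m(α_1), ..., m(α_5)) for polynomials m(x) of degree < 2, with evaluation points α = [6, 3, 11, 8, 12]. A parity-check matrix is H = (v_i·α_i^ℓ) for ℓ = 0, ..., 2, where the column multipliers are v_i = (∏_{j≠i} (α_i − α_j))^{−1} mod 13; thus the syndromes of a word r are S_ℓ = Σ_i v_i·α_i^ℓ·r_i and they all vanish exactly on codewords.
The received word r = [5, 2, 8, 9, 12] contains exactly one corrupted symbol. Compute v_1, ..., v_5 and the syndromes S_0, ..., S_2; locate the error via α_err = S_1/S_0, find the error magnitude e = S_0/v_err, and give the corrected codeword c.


S = (2, 12, 7), error at position 1, error magnitude e = 4, c = [1, 2, 8, 9, 12].

Step 1: column multipliers v_i = (∏_{j≠i}(α_i − α_j))^{−1} mod 13.
  i = 1 (α = 6): (6−3)(6−11)(6−8)(6−12) = 3·(−5)·(−2)·(−6) = −180 ≡ 2, so v_1 = 2^{−1} = 7 (mod 13).
  i = 2 (α = 3): (3−6)(3−11)(3−8)(3−12) = (−3)·(−8)·(−5)·(−9) = 1080 ≡ 1, so v_2 = 1^{−1} = 1 (mod 13).
  i = 3 (α = 11): (11−6)(11−3)(11−8)(11−12) = 5·8·3·(−1) = −120 ≡ 10, so v_3 = 10^{−1} = 4 (mod 13).
  i = 4 (α = 8): (8−6)(8−3)(8−11)(8−12) = 2·5·(−3)·(−4) = 120 ≡ 3, so v_4 = 3^{−1} = 9 (mod 13).
  i = 5 (α = 12): (12−6)(12−3)(12−11)(12−8) = 6·9·1·4 = 216 ≡ 8, so v_5 = 8^{−1} = 5 (mod 13).
  v = [7, 1, 4, 9, 5].
Step 2: syndromes of r = [5, 2, 8, 9, 12] (all sums mod 13).
  S_0 = Σ v_i r_i = 7·5 + 1·2 + 4·8 + 9·9 + 5·12 = 210 ≡ 2.
  S_1 = Σ v_i α_i r_i = 7·6·5 + 1·3·2 + 4·11·8 + 9·8·9 + 5·12·12 = 1936 ≡ 12.
  α_i^2 mod 13 = [10, 9, 4, 12, 1].
  S_2 = Σ v_i α_i^2 r_i = 7·10·5 + 1·9·2 + 4·4·8 + 9·12·9 + 5·1·12 = 1528 ≡ 7.
  S = (2, 12, 7) ≠ 0, so r is not a codeword (an error is present).
Step 3: locate the error. For a single error e at position i, S_ℓ = v_i·e·α_i^ℓ, so α_err = S_1/S_0.
  S_0^{−1} = 2^{−1} = 7 (mod 13), so α_err = 12·7 = 84 ≡ 6 = α_1. Error position i = 1.
  Consistency check: S_2/S_1 = 7·12 = 84 ≡ 6 = α_err ✓ (single-error assumption holds).
Step 4: error magnitude e = S_0/v_1 = S_0·∏_{j≠1}(α_1 − α_j) = 2·2 = 4 ≡ 4 (mod 13).
Step 5: correct position 1: c_1 = r_1 − e = 5 − 4 ≡ 1 (mod 13). Hence c = [1, 2, 8, 9, 12].
  Check: interpolating c through the α_i gives m(x) = 3 + 4·x (degree < 2) with m(α_i) = c_i for every i, so c is indeed a codeword.


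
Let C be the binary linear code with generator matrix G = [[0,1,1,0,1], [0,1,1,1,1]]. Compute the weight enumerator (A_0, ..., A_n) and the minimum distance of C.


Weight distribution: A_0 = 1, A_1 = 1, A_3 = 1, A_4 = 1. Minimum distance d = 1.

Enumerate all 2^2 = 4 messages m ∈ F_2^2.
For each, compute codeword c = mG in F_2^5, then tally its weight.
  m = 00 → c = 00000, weight = 0.
  m = 10 → c = 01101, weight = 3.
  m = 01 → c = 01111, weight = 4.
  m = 11 → c = 00010, weight = 1.
Tally weights:
  weight 0: 1 codewords.
  weight 1: 1 codewords.
  weight 3: 1 codewords.
  weight 4: 1 codewords.
Minimum distance d = smallest w > 0 with A_w > 0 = 1.
Sanity: Σ A_w = 4 = 2^2 = 4 ✓.


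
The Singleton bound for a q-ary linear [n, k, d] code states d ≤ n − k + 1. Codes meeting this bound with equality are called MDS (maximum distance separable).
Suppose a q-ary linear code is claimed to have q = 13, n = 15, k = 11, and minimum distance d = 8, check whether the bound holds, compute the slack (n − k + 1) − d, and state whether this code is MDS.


Singleton RHS = n − k + 1 = 5, slack = -3, bound violated (no such code; not MDS).

Singleton bound: d ≤ n − k + 1.
Here n = 15, k = 11, so n − k + 1 = 5.
Given d = 8, check d ≤ 5: NO.
Slack = (n − k + 1) − d = -3.
The slack is negative: d = 8 exceeds n − k + 1 = 5 by 3, so the Singleton bound is violated and no linear [15, 11, 8]_13 code can exist. In particular it is not MDS (MDS requires d = n − k + 1 exactly).
Description: the claimed parameters are [15, 11, 8]_13; such a code would be impossible (violates the Singleton bound).


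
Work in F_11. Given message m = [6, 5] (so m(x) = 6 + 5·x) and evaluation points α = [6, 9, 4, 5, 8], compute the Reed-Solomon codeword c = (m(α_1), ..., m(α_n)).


c = [3, 7, 4, 9, 2]

Message polynomial: m(x) = 6 + 5·x (mod 11).
For each evaluation point α_i, compute m(α_i) mod 11:
  α_1 = 6: Horner steps 5 → 3, so m(6) = 3.
  α_2 = 9: Horner steps 5 → 7, so m(9) = 7.
  α_3 = 4: Horner steps 5 → 4, so m(4) = 4.
  α_4 = 5: Horner steps 5 → 9, so m(5) = 9.
  α_5 = 8: Horner steps 5 → 2, so m(8) = 2.
Codeword c = [3, 7, 4, 9, 2] ∈ F_11^5.


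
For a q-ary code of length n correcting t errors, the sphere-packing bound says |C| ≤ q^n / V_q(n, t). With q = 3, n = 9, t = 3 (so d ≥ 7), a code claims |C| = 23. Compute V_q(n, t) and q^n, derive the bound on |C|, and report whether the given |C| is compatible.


V_q(n, t) = 835, q^n = 19683, Hamming bound = 23, |C| = 23 ≤ bound (satisfied).

Step 1: Compute V_q(n, t) = Σ_{j=0}^3 C(n, j) (q−1)^j.
  j = 0: C(9,0)·(2)^0 = 1·1 = 1.
  j = 1: C(9,1)·(2)^1 = 9·2 = 18.
  j = 2: C(9,2)·(2)^2 = 36·4 = 144.
  j = 3: C(9,3)·(2)^3 = 84·8 = 672.
  V_q(n, t) = 1 + 18 + 144 + 672 = 835.
Step 2: q^n = 3^9 = 19683.
Step 3: Hamming bound ⌊q^n / V_q(n,t)⌋ = ⌊19683/835⌋ = 23.
Step 4: Compare |C| = 23 to 23: satisfied.
The claimed |C| lies at the Hamming bound (tight).


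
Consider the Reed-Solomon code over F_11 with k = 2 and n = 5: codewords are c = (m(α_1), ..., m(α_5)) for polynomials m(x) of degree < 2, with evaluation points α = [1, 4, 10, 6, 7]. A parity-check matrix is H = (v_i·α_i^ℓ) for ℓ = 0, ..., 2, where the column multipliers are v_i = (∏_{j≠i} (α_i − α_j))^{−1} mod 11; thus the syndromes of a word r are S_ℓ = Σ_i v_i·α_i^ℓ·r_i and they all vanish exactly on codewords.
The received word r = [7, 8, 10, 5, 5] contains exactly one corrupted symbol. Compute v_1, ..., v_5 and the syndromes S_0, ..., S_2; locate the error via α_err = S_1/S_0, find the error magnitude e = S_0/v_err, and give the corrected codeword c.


S = (7, 5, 2), error at position 5, error magnitude e = 7, c = [7, 8, 10, 5, 9].

Step 1: column multipliers v_i = (∏_{j≠i}(α_i − α_j))^{−1} mod 11.
  i = 1 (α = 1): (1−4)(1−10)(1−6)(1−7) = (−3)·(−9)·(−5)·(−6) = 810 ≡ 7, so v_1 = 7^{−1} = 8 (mod 11).
  i = 2 (α = 4): (4−1)(4−10)(4−6)(4−7) = 3·(−6)·(−2)·(−3) = −108 ≡ 2, so v_2 = 2^{−1} = 6 (mod 11).
  i = 3 (α = 10): (10−1)(10−4)(10−6)(10−7) = 9·6·4·3 = 648 ≡ 10, so v_3 = 10^{−1} = 10 (mod 11).
  i = 4 (α = 6): (6−1)(6−4)(6−10)(6−7) = 5·2·(−4)·(−1) = 40 ≡ 7, so v_4 = 7^{−1} = 8 (mod 11).
  i = 5 (α = 7): (7−1)(7−4)(7−10)(7−6) = 6·3·(−3)·1 = −54 ≡ 1, so v_5 = 1^{−1} = 1 (mod 11).
  v = [8, 6, 10, 8, 1].
Step 2: syndromes of r = [7, 8, 10, 5, 5] (all sums mod 11).
  S_0 = Σ v_i r_i = 8·7 + 6·8 + 10·10 + 8·5 + 1·5 = 249 ≡ 7.
  S_1 = Σ v_i α_i r_i = 8·1·7 + 6·4·8 + 10·10·10 + 8·6·5 + 1·7·5 = 1523 ≡ 5.
  α_i^2 mod 11 = [1, 5, 1, 3, 5].
  S_2 = Σ v_i α_i^2 r_i = 8·1·7 + 6·5·8 + 10·1·10 + 8·3·5 + 1·5·5 = 541 ≡ 2.
  S = (7, 5, 2) ≠ 0, so r is not a codeword (an error is present).
Step 3: locate the error. For a single error e at position i, S_ℓ = v_i·e·α_i^ℓ, so α_err = S_1/S_0.
  S_0^{−1} = 7^{−1} = 8 (mod 11), so α_err = 5·8 = 40 ≡ 7 = α_5. Error position i = 5.
  Consistency check: S_2/S_1 = 2·9 = 18 ≡ 7 = α_err ✓ (single-error assumption holds).
Step 4: error magnitude e = S_0/v_5 = S_0·∏_{j≠5}(α_5 − α_j) = 7·1 = 7 ≡ 7 (mod 11).
Step 5: correct position 5: c_5 = r_5 − e = 5 − 7 ≡ 9 (mod 11). Hence c = [7, 8, 10, 5, 9].
  Check: interpolating c through the α_i gives m(x) = 3 + 4·x (degree < 2) with m(α_i) = c_i for every i, so c is indeed a codeword.


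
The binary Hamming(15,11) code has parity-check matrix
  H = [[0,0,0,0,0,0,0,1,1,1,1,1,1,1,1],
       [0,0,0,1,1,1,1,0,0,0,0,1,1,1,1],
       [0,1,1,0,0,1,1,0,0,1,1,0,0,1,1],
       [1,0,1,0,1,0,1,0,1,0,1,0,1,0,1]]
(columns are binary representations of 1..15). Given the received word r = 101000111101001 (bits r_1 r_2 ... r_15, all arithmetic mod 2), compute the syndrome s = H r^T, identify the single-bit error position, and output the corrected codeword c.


s = (1, 1, 0, 1)^T, error position = 13, corrected codeword c = 101000111101101

Compute s = H r^T mod 2 one row at a time:
  s_1 = 1 + 1 + 1 + 0 + 1 + 0 + 0 + 1 = 5 ≡ 1 (mod 2).
  s_2 = 0 + 0 + 0 + 1 + 1 + 0 + 0 + 1 = 3 ≡ 1 (mod 2).
  s_3 = 0 + 1 + 0 + 1 + 1 + 0 + 0 + 1 = 4 ≡ 0 (mod 2).
  s_4 = 1 + 1 + 0 + 1 + 1 + 0 + 0 + 1 = 5 ≡ 1 (mod 2).
s = (1, 1, 0, 1)^T — this equals column 13 of H (binary 1101), so error is at position 13.
Correct: flip bit 13 of r = 101000111101001 to get c = 101000111101101.


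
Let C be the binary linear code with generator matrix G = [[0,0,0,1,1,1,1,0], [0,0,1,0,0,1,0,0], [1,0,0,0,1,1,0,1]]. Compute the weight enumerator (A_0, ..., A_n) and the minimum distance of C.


Weight distribution: A_0 = 1, A_2 = 1, A_4 = 5, A_6 = 1. Minimum distance d = 2.

Enumerate all 2^3 = 8 messages m ∈ F_2^3.
For each, compute codeword c = mG in F_2^8, then tally its weight.
  m = 000 → c = 00000000, weight = 0.
  m = 100 → c = 00011110, weight = 4.
  m = 010 → c = 00100100, weight = 2.
  m = 110 → c = 00111010, weight = 4.
  m = 001 → c = 10001101, weight = 4.
  m = 101 → c = 10010011, weight = 4.
  m = 011 → c = 10101001, weight = 4.
  m = 111 → c = 10110111, weight = 6.
Tally weights:
  weight 0: 1 codewords.
  weight 2: 1 codewords.
  weight 4: 5 codewords.
  weight 6: 1 codewords.
Minimum distance d = smallest w > 0 with A_w > 0 = 2.
Sanity: Σ A_w = 8 = 2^3 = 8 ✓.


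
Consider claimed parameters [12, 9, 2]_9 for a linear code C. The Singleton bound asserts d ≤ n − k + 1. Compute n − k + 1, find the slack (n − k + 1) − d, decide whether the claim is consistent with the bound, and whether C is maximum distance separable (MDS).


Singleton RHS = n − k + 1 = 4, slack = 2, bound satisfied, not MDS.

Singleton bound: d ≤ n − k + 1.
Here n = 12, k = 9, so n − k + 1 = 4.
Given d = 2, check d ≤ 4: YES.
Slack = (n − k + 1) − d = 2.
The code is NOT MDS (slack = 2 > 0).
Description: the claimed parameters are [12, 9, 2]_9; such a code would be non-MDS.


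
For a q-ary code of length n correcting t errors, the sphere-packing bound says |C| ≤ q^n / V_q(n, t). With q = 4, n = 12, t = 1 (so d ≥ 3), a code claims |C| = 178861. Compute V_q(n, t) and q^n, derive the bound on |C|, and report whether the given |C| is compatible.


V_q(n, t) = 37, q^n = 16777216, Hamming bound = 453438, |C| = 178861 ≤ bound (satisfied).

Step 1: Compute V_q(n, t) = Σ_{j=0}^1 C(n, j) (q−1)^j.
  j = 0: C(12,0)·(3)^0 = 1·1 = 1.
  j = 1: C(12,1)·(3)^1 = 12·3 = 36.
  V_q(n, t) = 1 + 36 = 37.
Step 2: q^n = 4^12 = 16777216.
Step 3: Hamming bound ⌊q^n / V_q(n,t)⌋ = ⌊16777216/37⌋ = 453438.
Step 4: Compare |C| = 178861 to 453438: satisfied.
The claimed |C| lies below the Hamming bound.


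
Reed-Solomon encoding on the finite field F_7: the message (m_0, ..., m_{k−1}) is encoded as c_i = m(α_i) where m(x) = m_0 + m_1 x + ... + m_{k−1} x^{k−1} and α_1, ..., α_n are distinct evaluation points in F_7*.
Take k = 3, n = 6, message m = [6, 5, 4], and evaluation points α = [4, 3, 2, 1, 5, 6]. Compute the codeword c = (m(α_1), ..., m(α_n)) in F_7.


c = [6, 1, 4, 1, 5, 5]

Message polynomial: m(x) = 6 + 5·x + 4·x^2 (mod 7).
For each evaluation point α_i, compute m(α_i) mod 7:
  α_1 = 4: Horner steps 4 → 0 → 6, so m(4) = 6.
  α_2 = 3: Horner steps 4 → 3 → 1, so m(3) = 1.
  α_3 = 2: Horner steps 4 → 6 → 4, so m(2) = 4.
  α_4 = 1: Horner steps 4 → 2 → 1, so m(1) = 1.
  α_5 = 5: Horner steps 4 → 4 → 5, so m(5) = 5.
  α_6 = 6: Horner steps 4 → 1 → 5, so m(6) = 5.
Codeword c = [6, 1, 4, 1, 5, 5] ∈ F_7^6.


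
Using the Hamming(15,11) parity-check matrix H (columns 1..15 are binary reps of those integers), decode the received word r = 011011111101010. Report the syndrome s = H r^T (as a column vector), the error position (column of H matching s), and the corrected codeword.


s = (1, 1, 0, 0)^T, error position = 12, corrected codeword c = 011011111100010

Compute s = H r^T mod 2 one row at a time:
  s_1 = 1 + 1 + 1 + 0 + 1 + 0 + 1 + 0 = 5 ≡ 1 (mod 2).
  s_2 = 0 + 1 + 1 + 1 + 1 + 0 + 1 + 0 = 5 ≡ 1 (mod 2).
  s_3 = 1 + 1 + 1 + 1 + 1 + 0 + 1 + 0 = 6 ≡ 0 (mod 2).
  s_4 = 0 + 1 + 1 + 1 + 1 + 0 + 0 + 0 = 4 ≡ 0 (mod 2).
s = (1, 1, 0, 0)^T — this equals column 12 of H (binary 1100), so error is at position 12.
Correct: flip bit 12 of r = 011011111101010 to get c = 011011111100010.


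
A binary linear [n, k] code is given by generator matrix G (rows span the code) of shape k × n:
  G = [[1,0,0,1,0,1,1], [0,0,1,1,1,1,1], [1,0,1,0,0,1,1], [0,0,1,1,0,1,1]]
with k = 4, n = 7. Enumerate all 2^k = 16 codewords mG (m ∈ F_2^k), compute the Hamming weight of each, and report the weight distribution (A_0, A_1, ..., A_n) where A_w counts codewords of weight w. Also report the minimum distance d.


Weight distribution: A_0 = 1, A_1 = 1, A_2 = 4, A_3 = 4, A_4 = 3, A_5 = 3. Minimum distance d = 1.

Enumerate all 2^4 = 16 messages m ∈ F_2^4.
For each, compute codeword c = mG in F_2^7, then tally its weight.
  m = 0000 → c = 0000000, weight = 0.
  m = 1000 → c = 1001011, weight = 4.
  m = 0100 → c = 0011111, weight = 5.
  m = 1100 → c = 1010100, weight = 3.
  m = 0010 → c = 1010011, weight = 4.
  m = 1010 → c = 0011000, weight = 2.
  m = 0110 → c = 1001100, weight = 3.
  m = 1110 → c = 0000111, weight = 3.
  m = 0001 → c = 0011011, weight = 4.
  m = 1001 → c = 1010000, weight = 2.
  m = 0101 → c = 0000100, weight = 1.
  m = 1101 → c = 1001111, weight = 5.
  m = 0011 → c = 1001000, weight = 2.
  m = 1011 → c = 0000011, weight = 2.
  m = 0111 → c = 1010111, weight = 5.
  m = 1111 → c = 0011100, weight = 3.
Tally weights:
  weight 0: 1 codewords.
  weight 1: 1 codewords.
  weight 2: 4 codewords.
  weight 3: 4 codewords.
  weight 4: 3 codewords.
  weight 5: 3 codewords.
Minimum distance d = smallest w > 0 with A_w > 0 = 1.
Sanity: Σ A_w = 16 = 2^4 = 16 ✓.


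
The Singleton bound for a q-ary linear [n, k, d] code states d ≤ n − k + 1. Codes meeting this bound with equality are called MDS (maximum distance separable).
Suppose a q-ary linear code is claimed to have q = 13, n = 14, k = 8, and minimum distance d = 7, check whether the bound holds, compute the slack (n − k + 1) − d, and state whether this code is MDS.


Singleton RHS = n − k + 1 = 7, slack = 0, bound satisfied, MDS.

Singleton bound: d ≤ n − k + 1.
Here n = 14, k = 8, so n − k + 1 = 7.
Given d = 7, check d ≤ 7: YES.
Slack = (n − k + 1) − d = 0.
The code is MDS (slack = 0).
Description: the claimed parameters are [14, 8, 7]_13; such a code would be MDS (meets Singleton bound).


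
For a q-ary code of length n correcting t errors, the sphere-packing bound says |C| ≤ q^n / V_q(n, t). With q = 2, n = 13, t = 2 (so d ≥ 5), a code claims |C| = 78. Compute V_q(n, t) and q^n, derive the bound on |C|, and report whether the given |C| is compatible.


V_q(n, t) = 92, q^n = 8192, Hamming bound = 89, |C| = 78 ≤ bound (satisfied).

Step 1: Compute V_q(n, t) = Σ_{j=0}^2 C(n, j) (q−1)^j.
  j = 0: C(13,0)·(1)^0 = 1·1 = 1.
  j = 1: C(13,1)·(1)^1 = 13·1 = 13.
  j = 2: C(13,2)·(1)^2 = 78·1 = 78.
  V_q(n, t) = 1 + 13 + 78 = 92.
Step 2: q^n = 2^13 = 8192.
Step 3: Hamming bound ⌊q^n / V_q(n,t)⌋ = ⌊8192/92⌋ = 89.
Step 4: Compare |C| = 78 to 89: satisfied.
The claimed |C| lies below the Hamming bound.


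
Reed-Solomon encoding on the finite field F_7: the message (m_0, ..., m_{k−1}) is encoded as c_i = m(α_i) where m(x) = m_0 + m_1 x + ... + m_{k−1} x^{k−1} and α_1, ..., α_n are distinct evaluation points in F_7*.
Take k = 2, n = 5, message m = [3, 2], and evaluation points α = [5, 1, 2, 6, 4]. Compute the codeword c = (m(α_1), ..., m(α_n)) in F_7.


c = [6, 5, 0, 1, 4]

Message polynomial: m(x) = 3 + 2·x (mod 7).
For each evaluation point α_i, compute m(α_i) mod 7:
  α_1 = 5: Horner steps 2 → 6, so m(5) = 6.
  α_2 = 1: Horner steps 2 → 5, so m(1) = 5.
  α_3 = 2: Horner steps 2 → 0, so m(2) = 0.
  α_4 = 6: Horner steps 2 → 1, so m(6) = 1.
  α_5 = 4: Horner steps 2 → 4, so m(4) = 4.
Codeword c = [6, 5, 0, 1, 4] ∈ F_7^5.


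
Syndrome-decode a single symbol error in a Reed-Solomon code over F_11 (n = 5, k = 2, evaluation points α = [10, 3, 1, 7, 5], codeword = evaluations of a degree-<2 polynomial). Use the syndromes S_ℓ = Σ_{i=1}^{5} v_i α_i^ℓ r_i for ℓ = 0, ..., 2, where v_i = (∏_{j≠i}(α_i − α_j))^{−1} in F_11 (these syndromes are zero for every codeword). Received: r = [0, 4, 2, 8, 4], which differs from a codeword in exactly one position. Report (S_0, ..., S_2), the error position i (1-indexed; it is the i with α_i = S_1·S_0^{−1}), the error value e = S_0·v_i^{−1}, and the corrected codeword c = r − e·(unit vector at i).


S = (3, 4, 9), error at position 5, error magnitude e = 9, c = [0, 4, 2, 8, 6].

Step 1: column multipliers v_i = (∏_{j≠i}(α_i − α_j))^{−1} mod 11.
  i = 1 (α = 10): (10−3)(10−1)(10−7)(10−5) = 7·9·3·5 = 945 ≡ 10, so v_1 = 10^{−1} = 10 (mod 11).
  i = 2 (α = 3): (3−10)(3−1)(3−7)(3−5) = (−7)·2·(−4)·(−2) = −112 ≡ 9, so v_2 = 9^{−1} = 5 (mod 11).
  i = 3 (α = 1): (1−10)(1−3)(1−7)(1−5) = (−9)·(−2)·(−6)·(−4) = 432 ≡ 3, so v_3 = 3^{−1} = 4 (mod 11).
  i = 4 (α = 7): (7−10)(7−3)(7−1)(7−5) = (−3)·4·6·2 = −144 ≡ 10, so v_4 = 10^{−1} = 10 (mod 11).
  i = 5 (α = 5): (5−10)(5−3)(5−1)(5−7) = (−5)·2·4·(−2) = 80 ≡ 3, so v_5 = 3^{−1} = 4 (mod 11).
  v = [10, 5, 4, 10, 4].
Step 2: syndromes of r = [0, 4, 2, 8, 4] (all sums mod 11).
  S_0 = Σ v_i r_i = 10·0 + 5·4 + 4·2 + 10·8 + 4·4 = 124 ≡ 3.
  S_1 = Σ v_i α_i r_i = 10·10·0 + 5·3·4 + 4·1·2 + 10·7·8 + 4·5·4 = 708 ≡ 4.
  α_i^2 mod 11 = [1, 9, 1, 5, 3].
  S_2 = Σ v_i α_i^2 r_i = 10·1·0 + 5·9·4 + 4·1·2 + 10·5·8 + 4·3·4 = 636 ≡ 9.
  S = (3, 4, 9) ≠ 0, so r is not a codeword (an error is present).
Step 3: locate the error. For a single error e at position i, S_ℓ = v_i·e·α_i^ℓ, so α_err = S_1/S_0.
  S_0^{−1} = 3^{−1} = 4 (mod 11), so α_err = 4·4 = 16 ≡ 5 = α_5. Error position i = 5.
  Consistency check: S_2/S_1 = 9·3 = 27 ≡ 5 = α_err ✓ (single-error assumption holds).
Step 4: error magnitude e = S_0/v_5 = S_0·∏_{j≠5}(α_5 − α_j) = 3·3 = 9 ≡ 9 (mod 11).
Step 5: correct position 5: c_5 = r_5 − e = 4 − 9 ≡ 6 (mod 11). Hence c = [0, 4, 2, 8, 6].
  Check: interpolating c through the α_i gives m(x) = 1 + 1·x (degree < 2) with m(α_i) = c_i for every i, so c is indeed a codeword.


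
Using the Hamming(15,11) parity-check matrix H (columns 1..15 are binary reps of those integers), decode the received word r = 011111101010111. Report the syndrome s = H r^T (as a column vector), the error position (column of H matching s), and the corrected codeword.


s = (1, 1, 1, 1)^T, error position = 15, corrected codeword c = 011111101010110

Compute s = H r^T mod 2 one row at a time:
  s_1 = 0 + 1 + 0 + 1 + 0 + 1 + 1 + 1 = 5 ≡ 1 (mod 2).
  s_2 = 1 + 1 + 1 + 1 + 0 + 1 + 1 + 1 = 7 ≡ 1 (mod 2).
  s_3 = 1 + 1 + 1 + 1 + 0 + 1 + 1 + 1 = 7 ≡ 1 (mod 2).
  s_4 = 0 + 1 + 1 + 1 + 1 + 1 + 1 + 1 = 7 ≡ 1 (mod 2).
s = (1, 1, 1, 1)^T — this equals column 15 of H (binary 1111), so error is at position 15.
Correct: flip bit 15 of r = 011111101010111 to get c = 011111101010110.


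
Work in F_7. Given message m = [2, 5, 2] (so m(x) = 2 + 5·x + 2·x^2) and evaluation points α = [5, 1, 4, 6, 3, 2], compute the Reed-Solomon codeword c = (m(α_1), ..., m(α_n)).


c = [0, 2, 5, 6, 0, 6]

Message polynomial: m(x) = 2 + 5·x + 2·x^2 (mod 7).
For each evaluation point α_i, compute m(α_i) mod 7:
  α_1 = 5: Horner steps 2 → 1 → 0, so m(5) = 0.
  α_2 = 1: Horner steps 2 → 0 → 2, so m(1) = 2.
  α_3 = 4: Horner steps 2 → 6 → 5, so m(4) = 5.
  α_4 = 6: Horner steps 2 → 3 → 6, so m(6) = 6.
  α_5 = 3: Horner steps 2 → 4 → 0, so m(3) = 0.
  α_6 = 2: Horner steps 2 → 2 → 6, so m(2) = 6.
Codeword c = [0, 2, 5, 6, 0, 6] ∈ F_7^6.


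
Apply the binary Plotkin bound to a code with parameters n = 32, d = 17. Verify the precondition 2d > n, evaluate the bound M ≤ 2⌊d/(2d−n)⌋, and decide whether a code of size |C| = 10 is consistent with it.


Plotkin bound M ≤ 16; given |C| = 10 ≤ bound (satisfied).

Check applicability: 2d = 34, n = 32.
2d − n = 2 > 0, so Plotkin applies.
Compute d/(2d−n) = 17/2 ≈ 8.5000.
⌊d/(2d−n)⌋ = 8.
Plotkin bound: M ≤ 2·8 = 16.
Given |C| = 10, check: satisfied.
This |C| is below the Plotkin bound.


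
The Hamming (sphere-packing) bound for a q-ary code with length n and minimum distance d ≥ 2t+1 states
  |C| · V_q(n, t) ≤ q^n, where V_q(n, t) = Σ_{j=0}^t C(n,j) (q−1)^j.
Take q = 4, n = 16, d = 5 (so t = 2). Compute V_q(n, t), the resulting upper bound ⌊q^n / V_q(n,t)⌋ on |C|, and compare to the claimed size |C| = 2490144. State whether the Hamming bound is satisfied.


V_q(n, t) = 1129, q^n = 4294967296, Hamming bound = 3804222, |C| = 2490144 ≤ bound (satisfied).

Step 1: Compute V_q(n, t) = Σ_{j=0}^2 C(n, j) (q−1)^j.
  j = 0: C(16,0)·(3)^0 = 1·1 = 1.
  j = 1: C(16,1)·(3)^1 = 16·3 = 48.
  j = 2: C(16,2)·(3)^2 = 120·9 = 1080.
  V_q(n, t) = 1 + 48 + 1080 = 1129.
Step 2: q^n = 4^16 = 4294967296.
Step 3: Hamming bound ⌊q^n / V_q(n,t)⌋ = ⌊4294967296/1129⌋ = 3804222.
Step 4: Compare |C| = 2490144 to 3804222: satisfied.
The claimed |C| lies below the Hamming bound.


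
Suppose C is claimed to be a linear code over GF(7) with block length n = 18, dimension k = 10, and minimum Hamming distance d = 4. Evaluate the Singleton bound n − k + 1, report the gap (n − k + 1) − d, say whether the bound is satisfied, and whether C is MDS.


Singleton RHS = n − k + 1 = 9, slack = 5, bound satisfied, not MDS.

Singleton bound: d ≤ n − k + 1.
Here n = 18, k = 10, so n − k + 1 = 9.
Given d = 4, check d ≤ 9: YES.
Slack = (n − k + 1) − d = 5.
The code is NOT MDS (slack = 5 > 0).
Description: the claimed parameters are [18, 10, 4]_7; such a code would be non-MDS.
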